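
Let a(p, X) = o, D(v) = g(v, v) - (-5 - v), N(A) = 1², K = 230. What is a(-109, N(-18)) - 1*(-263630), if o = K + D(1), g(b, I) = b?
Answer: 263867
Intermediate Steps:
N(A) = 1
D(v) = 5 + 2*v (D(v) = v - (-5 - v) = v + (5 + v) = 5 + 2*v)
o = 237 (o = 230 + (5 + 2*1) = 230 + (5 + 2) = 230 + 7 = 237)
a(p, X) = 237
a(-109, N(-18)) - 1*(-263630) = 237 - 1*(-263630) = 237 + 263630 = 263867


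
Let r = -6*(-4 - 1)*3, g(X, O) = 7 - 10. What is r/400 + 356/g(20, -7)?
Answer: -14213/120 ≈ -118.44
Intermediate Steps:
g(X, O) = -3
r = 90 (r = -(-30)*3 = -6*(-15) = 90)
r/400 + 356/g(20, -7) = 90/400 + 356/(-3) = 90*(1/400) + 356*(-⅓) = 9/40 - 356/3 = -14213/120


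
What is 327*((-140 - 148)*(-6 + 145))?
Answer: -13090464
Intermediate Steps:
327*((-140 - 148)*(-6 + 145)) = 327*(-288*139) = 327*(-40032) = -13090464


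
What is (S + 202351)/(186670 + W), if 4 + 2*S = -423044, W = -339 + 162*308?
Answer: -9173/236227 ≈ -0.038831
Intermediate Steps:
W = 49557 (W = -339 + 49896 = 49557)
S = -211524 (S = -2 + (½)*(-423044) = -2 - 211522 = -211524)
(S + 202351)/(186670 + W) = (-211524 + 202351)/(186670 + 49557) = -9173/236227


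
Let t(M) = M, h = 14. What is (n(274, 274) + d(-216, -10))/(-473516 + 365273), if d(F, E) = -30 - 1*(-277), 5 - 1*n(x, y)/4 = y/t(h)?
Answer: -1321/757701 ≈ -0.0017434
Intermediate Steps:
n(x, y) = 20 - 2*y/7 (n(x, y) = 20 - 4*y/14 = 20 - 2*y/7)
d(F, E) = 247 (d(F, E) = -30 + 277 = 247)
(n(274, 274) + d(-216, -10))/(-473516 + 365273) = ((20 - 2/7*274) + 247)/(-473516 + 365273) = ((20 - 548/7) + 247)/(-108243) = (-408/7 + 247)*(-1/108243) = (1321/7)*(-1/108243) = -1321/757701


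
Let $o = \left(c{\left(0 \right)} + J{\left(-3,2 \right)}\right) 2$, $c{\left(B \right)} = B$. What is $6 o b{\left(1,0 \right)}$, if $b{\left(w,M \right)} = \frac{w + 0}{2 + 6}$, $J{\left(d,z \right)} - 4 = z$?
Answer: $9$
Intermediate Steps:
$J{\left(d,z \right)} = 4 + z$
$b{\left(w,M \right)} = \frac{w}{8}$
$o = 12$ ($o = \left(0 + \left(4 + 2\right)\right) 2 = \left(0 + 6\right) 2 = 6 \cdot 2 = 12$)
$6 o b{\left(1,0 \right)} = 6 \cdot 12 \cdot \frac{1}{8} \cdot 1 = 72 \cdot \frac{1}{8} = 9$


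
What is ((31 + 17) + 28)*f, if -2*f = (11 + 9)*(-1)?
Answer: 760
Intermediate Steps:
f = 10 (f = -(11 + 9)*(-1)/2 = -10*(-1) = -½*(-20) = 10)
((31 + 17) + 28)*f = ((31 + 17) + 28)*10 = (48 + 28)*10 = 76*10 = 760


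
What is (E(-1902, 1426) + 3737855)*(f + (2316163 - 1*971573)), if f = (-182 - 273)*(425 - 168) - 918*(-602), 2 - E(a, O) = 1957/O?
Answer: 9489275265498375/1426 ≈ 6.6545e+12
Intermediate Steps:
E(a, O) = 2 - 1957/O
f = 435701 (f = -455*257 + 552636 = -116935 + 552636 = 435701)
(E(-1902, 1426) + 3737855)*(f + (2316163 - 1*971573)) = ((2 - 1957/1426) + 3737855)*(435701 + (2316163 - 1*971573)) = ((2 - 1957*1/1426) + 3737855)*(435701 + (2316163 - 971573)) = ((2 - 1957/1426) + 3737855)*(435701 + 1344590) = (895/1426 + 3737855)*1780291 = (5330182125/1426)*1780291 = 9489275265498375/1426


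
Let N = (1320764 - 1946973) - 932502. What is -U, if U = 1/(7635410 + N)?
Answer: -1/6076699 ≈ -1.6456e-7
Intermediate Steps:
N = -1558711 (N = -626209 - 932502 = -1558711)
U = 1/6076699 (U = 1/(7635410 - 1558711) = 1/6076699 ≈ 1.6456e-7)
-U = -1*1/6076699 = -1/6076699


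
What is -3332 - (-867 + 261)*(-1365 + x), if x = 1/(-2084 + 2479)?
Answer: -328055584/395 ≈ -8.3052e+5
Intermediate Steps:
x = 1/395 ≈ 0.0025316
-3332 - (-867 + 261)*(-1365 + x) = -3332 - (-867 + 261)*(-1365 + 1/395) = -3332 - (-606)*(-539174)/395 = -3332 - 1*326739444/395 = -3332 - 326739444/395 = -328055584/395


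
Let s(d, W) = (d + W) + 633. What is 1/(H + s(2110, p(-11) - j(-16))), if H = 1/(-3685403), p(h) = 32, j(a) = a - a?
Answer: 3685403/10226993324 ≈ 0.00036036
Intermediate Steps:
j(a) = 0
s(d, W) = 633 + W + d (s(d, W) = (W + d) + 633 = 633 + W + d)
H = -1/3685403 ≈ -2.7134e-7
1/(H + s(2110, p(-11) - j(-16))) = 1/(-1/3685403 + (633 + (32 - 1*0) + 2110)) = 1/(-1/3685403 + (633 + (32 + 0) + 2110)) = 1/(-1/3685403 + (633 + 32 + 2110)) = 1/(-1/3685403 + 2775) = 1/(10226993324/3685403) = 3685403/10226993324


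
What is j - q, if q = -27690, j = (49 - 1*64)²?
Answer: 27915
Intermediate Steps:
j = 225 (j = (49 - 64)² = (-15)² = 225)
j - q = 225 - 1*(-27690) = 225 + 27690 = 27915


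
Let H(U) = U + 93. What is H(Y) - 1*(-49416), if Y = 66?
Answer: 49575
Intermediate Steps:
H(U) = 93 + U
H(Y) - 1*(-49416) = (93 + 66) - 1*(-49416) = 159 + 49416 = 49575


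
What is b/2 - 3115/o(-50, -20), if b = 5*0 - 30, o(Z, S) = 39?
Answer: -3700/39 ≈ -94.872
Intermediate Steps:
b = -30 (b = 0 - 30 = -30)
b/2 - 3115/o(-50, -20) = -30/2 - 3115/39 = -30*½ - 3115*1/39 = -15 - 3115/39 = -3700/39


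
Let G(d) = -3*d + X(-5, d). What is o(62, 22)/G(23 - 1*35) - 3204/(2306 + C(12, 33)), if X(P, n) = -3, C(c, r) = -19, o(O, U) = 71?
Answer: 56645/75471 ≈ 0.75055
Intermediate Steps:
G(d) = -3 - 3*d (G(d) = -3*d - 3 = -3 - 3*d)
o(62, 22)/G(23 - 1*35) - 3204/(2306 + C(12, 33)) = 71/(-3 - 3*(23 - 1*35)) - 3204/(2306 - 19) = 71/(-3 - 3*(23 - 35)) - 3204/2287 = 71/(-3 - 3*(-12)) - 3204*1/2287 = 71/(-3 + 36) - 3204/2287 = 71/33 - 3204/2287 = 56645/75471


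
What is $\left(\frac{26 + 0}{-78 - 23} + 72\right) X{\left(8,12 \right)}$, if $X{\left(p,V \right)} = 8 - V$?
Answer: $- \frac{28984}{101} \approx -286.97$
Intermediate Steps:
$\left(\frac{26 + 0}{-78 - 23} + 72\right) X{\left(8,12 \right)} = \left(\frac{26 + 0}{-78 - 23} + 72\right) \left(8 - 12\right) = \left(\frac{26}{-101} + 72\right) \left(8 - 12\right) = \left(26 \left(- \frac{1}{101}\right) + 72\right) \left(-4\right) = \left(- \frac{26}{101} + 72\right) \left(-4\right) = \frac{7246}{101} \left(-4\right) = - \frac{28984}{101}$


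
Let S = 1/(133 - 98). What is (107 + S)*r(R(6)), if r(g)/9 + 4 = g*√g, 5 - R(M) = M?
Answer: -134856/35 - 33714*I/35 ≈ -3853.0 - 963.26*I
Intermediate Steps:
R(M) = 5 - M
r(g) = -36 + 9*g^(3/2) (r(g) = -36 + 9*(g*√g) = -36 + 9*g^(3/2))
S = 1/35 ≈ 0.028571
(107 + S)*r(R(6)) = (107 + 1/35)*(-36 + 9*(5 - 1*6)^(3/2)) = 3746*(-36 + 9*(5 - 6)^(3/2))/35 = 3746*(-36 + 9*(-1)^(3/2))/35 = 3746*(-36 + 9*(-I))/35 = 3746*(-36 - 9*I)/35 = -134856/35 - 33714*I/35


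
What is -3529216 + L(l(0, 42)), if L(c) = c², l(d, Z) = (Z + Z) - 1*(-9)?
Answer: -3520567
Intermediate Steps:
l(d, Z) = 9 + 2*Z (l(d, Z) = 2*Z + 9 = 9 + 2*Z)
-3529216 + L(l(0, 42)) = -3529216 + (9 + 2*42)² = -3529216 + (9 + 84)² = -3529216 + 93² = -3529216 + 8649 = -3520567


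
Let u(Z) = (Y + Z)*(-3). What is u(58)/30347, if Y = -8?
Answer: -150/30347 ≈ -0.0049428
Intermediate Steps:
u(Z) = 24 - 3*Z (u(Z) = (-8 + Z)*(-3) = 24 - 3*Z)
u(58)/30347 = (24 - 3*58)/30347 = (24 - 174)*(1/30347) = -150*1/30347 = -150/30347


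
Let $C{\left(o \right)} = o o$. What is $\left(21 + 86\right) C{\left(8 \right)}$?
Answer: $6848$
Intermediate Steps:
$C{\left(o \right)} = o^{2}$
$\left(21 + 86\right) C{\left(8 \right)} = \left(21 + 86\right) 8^{2} = 107 \cdot 64 = 6848$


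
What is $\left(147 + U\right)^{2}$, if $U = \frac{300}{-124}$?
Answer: $\frac{20088324}{961} \approx 20904.0$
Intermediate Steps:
$U = - \frac{75}{31}$ ($U = 300 \left(- \frac{1}{124}\right) = - \frac{75}{31} \approx -2.4194$)
$\left(147 + U\right)^{2} = \left(147 - \frac{75}{31}\right)^{2} = \left(\frac{4482}{31}\right)^{2} = \frac{20088324}{961}$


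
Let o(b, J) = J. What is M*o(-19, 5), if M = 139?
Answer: 695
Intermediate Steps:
M*o(-19, 5) = 139*5 = 695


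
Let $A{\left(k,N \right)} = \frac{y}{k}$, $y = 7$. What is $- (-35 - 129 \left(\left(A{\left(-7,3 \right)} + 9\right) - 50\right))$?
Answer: $-5383$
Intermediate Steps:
$A{\left(k,N \right)} = \frac{7}{k}$
$- (-35 - 129 \left(\left(A{\left(-7,3 \right)} + 9\right) - 50\right)) = - (-35 - 129 \left(\left(\frac{7}{-7} + 9\right) - 50\right)) = - (-35 - 129 \left(\left(7 \left(- \frac{1}{7}\right) + 9\right) - 50\right)) = - (-35 - 129 \left(\left(-1 + 9\right) - 50\right)) = - (-35 - 129 \left(8 - 50\right)) = - (-35 - -5418) = - (-35 + 5418) = \left(-1\right) 5383 = -5383$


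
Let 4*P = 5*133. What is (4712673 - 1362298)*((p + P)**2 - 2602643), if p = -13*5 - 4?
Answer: -139010298562625/16 ≈ -8.6881e+12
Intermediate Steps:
p = -69 (p = -65 - 4 = -69)
P = 665/4 (P = (5*133)/4 = (1/4)*665 = 665/4 ≈ 166.25)
(4712673 - 1362298)*((p + P)**2 - 2602643) = (4712673 - 1362298)*((-69 + 665/4)**2 - 2602643) = 3350375*((389/4)**2 - 2602643) = 3350375*(151321/16 - 2602643) = 3350375*(-41490967/16) = -139010298562625/16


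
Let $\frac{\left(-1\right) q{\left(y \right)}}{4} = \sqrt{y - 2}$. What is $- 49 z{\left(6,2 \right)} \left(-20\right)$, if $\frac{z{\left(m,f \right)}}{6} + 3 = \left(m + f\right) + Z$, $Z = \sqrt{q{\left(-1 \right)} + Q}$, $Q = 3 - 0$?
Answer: $29400 + 5880 \sqrt{3 - 4 i \sqrt{3}} \approx 42905.0 - 8868.7 i$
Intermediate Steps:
$Q = 3$ ($Q = 3 + 0 = 3$)
$q{\left(y \right)} = - 4 \sqrt{-2 + y}$ ($q{\left(y \right)} = - 4 \sqrt{y - 2} = - 4 \sqrt{-2 + y}$)
$Z = \sqrt{3 - 4 i \sqrt{3}}$ ($Z = \sqrt{- 4 \sqrt{-2 - 1} + 3} = \sqrt{- 4 \sqrt{-3} + 3} = \sqrt{- 4 i \sqrt{3} + 3} = \sqrt{3 - 4 i \sqrt{3}} \approx 2.2967 - 1.5083 i$)
$z{\left(m,f \right)} = -18 + 6 f + 6 m + 6 \sqrt{3 - 4 i \sqrt{3}}$ ($z{\left(m,f \right)} = -18 + 6 \left(\left(m + f\right) + \sqrt{3 - 4 i \sqrt{3}}\right) = -18 + 6 \left(\left(f + m\right) + \sqrt{3 - 4 i \sqrt{3}}\right) = -18 + 6 \left(f + m + \sqrt{3 - 4 i \sqrt{3}}\right) = -18 + \left(6 f + 6 m + 6 \sqrt{3 - 4 i \sqrt{3}}\right) = -18 + 6 f + 6 m + 6 \sqrt{3 - 4 i \sqrt{3}}$)
$- 49 z{\left(6,2 \right)} \left(-20\right) = - 49 \left(-18 + 6 \cdot 2 + 6 \cdot 6 + 6 \sqrt{3 - 4 i \sqrt{3}}\right) \left(-20\right) = - 49 \left(-18 + 12 + 36 + 6 \sqrt{3 - 4 i \sqrt{3}}\right) \left(-20\right) = - 49 \left(30 + 6 \sqrt{3 - 4 i \sqrt{3}}\right) \left(-20\right) = \left(-1470 - 294 \sqrt{3 - 4 i \sqrt{3}}\right) \left(-20\right) = 29400 + 5880 \sqrt{3 - 4 i \sqrt{3}}$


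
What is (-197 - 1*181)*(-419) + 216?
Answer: 158598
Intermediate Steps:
(-197 - 1*181)*(-419) + 216 = (-197 - 181)*(-419) + 216 = -378*(-419) + 216 = 158382 + 216 = 158598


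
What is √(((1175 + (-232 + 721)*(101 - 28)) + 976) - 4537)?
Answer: √33311 ≈ 182.51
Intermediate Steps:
√(((1175 + (-232 + 721)*(101 - 28)) + 976) - 4537) = √(((1175 + 489*73) + 976) - 4537) = √(((1175 + 35697) + 976) - 4537) = √((36872 + 976) - 4537) = √(37848 - 4537) = √33311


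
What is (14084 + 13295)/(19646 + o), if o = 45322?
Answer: 27379/64968 ≈ 0.42142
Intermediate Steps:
(14084 + 13295)/(19646 + o) = (14084 + 13295)/(19646 + 45322) = 27379/64968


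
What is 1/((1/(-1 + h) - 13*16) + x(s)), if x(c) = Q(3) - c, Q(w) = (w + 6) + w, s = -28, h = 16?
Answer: -15/2519 ≈ -0.0059547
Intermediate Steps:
Q(w) = 6 + 2*w (Q(w) = (6 + w) + w = 6 + 2*w)
x(c) = 12 - c (x(c) = (6 + 2*3) - c = (6 + 6) - c = 12 - c)
1/((1/(-1 + h) - 13*16) + x(s)) = 1/((1/(-1 + 16) - 13*16) + (12 - 1*(-28))) = 1/((1/15 - 208) + (12 + 28)) = 1/((1/15 - 208) + 40) = 1/(-3119/15 + 40) = 1/(-2519/15) = -15/2519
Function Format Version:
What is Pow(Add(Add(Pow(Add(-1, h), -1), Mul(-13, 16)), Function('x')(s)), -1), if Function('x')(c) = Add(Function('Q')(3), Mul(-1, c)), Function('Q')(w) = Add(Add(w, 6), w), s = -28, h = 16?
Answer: Rational(-15, 2519) ≈ -0.0059547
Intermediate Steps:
Function('Q')(w) = Add(6, Mul(2, w)) (Function('Q')(w) = Add(Add(6, w), w) = Add(6, Mul(2, w)))
Function('x')(c) = Add(12, Mul(-1, c)) (Function('x')(c) = Add(Add(6, Mul(2, 3)), Mul(-1, c)) = Add(Add(6, 6), Mul(-1, c)) = Add(12, Mul(-1, c)))
Pow(Add(Add(Pow(Add(-1, h), -1), Mul(-13, 16)), Function('x')(s)), -1) = Pow(Add(Add(Pow(Add(-1, 16), -1), Mul(-13, 16)), Add(12, Mul(-1, -28))), -1) = Pow(Add(Add(Pow(15, -1), -208), Add(12, 28)), -1) = Pow(Add(Add(Rational(1, 15), -208), 40), -1) = Pow(Add(Rational(-3119, 15), 40), -1) = Pow(Rational(-2519, 15), -1) = Rational(-15, 2519)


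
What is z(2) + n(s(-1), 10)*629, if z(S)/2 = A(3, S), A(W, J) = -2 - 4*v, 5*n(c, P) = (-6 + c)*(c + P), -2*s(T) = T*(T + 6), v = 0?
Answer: -22031/4 ≈ -5507.8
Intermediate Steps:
s(T) = -T*(6 + T)/2 (s(T) = -T*(T + 6)/2 = -T*(6 + T)/2)
n(c, P) = (-6 + c)*(P + c)/5 (n(c, P) = ((-6 + c)*(c + P))/5 = ((-6 + c)*(P + c))/5 = (-6 + c)*(P + c)/5)
A(W, J) = -2 (A(W, J) = -2 - 4*0 = -2 + 0 = -2)
z(S) = -4 (z(S) = 2*(-2) = -4)
z(2) + n(s(-1), 10)*629 = -4 + (-6/5*10 - (-3)*(-1)*(6 - 1)/5 + (-1/2*(-1)*(6 - 1))**2/5 + (1/5)*10*(-1/2*(-1)*(6 - 1)))*629 = -4 + (-12 - (-3)*(-1)*5/5 + (-1/2*(-1)*5)**2/5 + (1/5)*10*(-1/2*(-1)*5))*629 = -4 + (-12 - 6/5*5/2 + (5/2)**2/5 + (1/5)*10*(5/2))*629 = -4 + (-12 - 3 + (1/5)*(25/4) + 5)*629 = -4 + (-12 - 3 + 5/4 + 5)*629 = -4 - 35/4*629 = -4 - 22015/4 = -22031/4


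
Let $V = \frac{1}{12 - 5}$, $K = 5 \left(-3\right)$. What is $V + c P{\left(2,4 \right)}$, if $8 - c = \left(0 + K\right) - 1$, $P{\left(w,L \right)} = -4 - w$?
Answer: $- \frac{1007}{7} \approx -143.86$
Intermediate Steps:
$K = -15$
$c = 24$ ($c = 8 - \left(\left(0 - 15\right) - 1\right) = 8 - \left(-15 - 1\right) = 8 - -16 = 8 + 16 = 24$)
$V = \frac{1}{7} \approx 0.14286$
$V + c P{\left(2,4 \right)} = \frac{1}{7} + 24 \left(-4 - 2\right) = \frac{1}{7} + 24 \left(-6\right) = \frac{1}{7} - 144 = - \frac{1007}{7}$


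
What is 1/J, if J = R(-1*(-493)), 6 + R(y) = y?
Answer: 1/487 ≈ 0.0020534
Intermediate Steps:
R(y) = -6 + y
J = 487 (J = -6 - 1*(-493) = -6 + 493 = 487)
1/J = 1/487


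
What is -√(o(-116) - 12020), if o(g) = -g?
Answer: -8*I*√186 ≈ -109.11*I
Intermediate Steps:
-√(o(-116) - 12020) = -√(-1*(-116) - 12020) = -√(116 - 12020) = -√(-11904) = -8*I*√186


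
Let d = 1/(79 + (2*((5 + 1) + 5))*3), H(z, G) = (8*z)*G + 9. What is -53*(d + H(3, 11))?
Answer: -2098058/145 ≈ -14469.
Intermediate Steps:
H(z, G) = 9 + 8*G*z (H(z, G) = 8*G*z + 9 = 9 + 8*G*z)
d = 1/145 (d = 1/(79 + (2*(6 + 5))*3) = 1/(79 + (2*11)*3) = 1/(79 + 22*3) = 1/(79 + 66) = 1/145 ≈ 0.0068966)
-53*(d + H(3, 11)) = -53*(1/145 + (9 + 8*11*3)) = -53*(1/145 + (9 + 264)) = -53*(1/145 + 273) = -53*39586/145 = -2098058/145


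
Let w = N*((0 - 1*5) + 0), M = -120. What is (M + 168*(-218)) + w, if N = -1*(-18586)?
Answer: -129674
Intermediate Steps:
N = 18586
w = -92930 (w = 18586*((0 - 1*5) + 0) = 18586*((0 - 5) + 0) = 18586*(-5 + 0) = 18586*(-5) = -92930)
(M + 168*(-218)) + w = (-120 + 168*(-218)) - 92930 = (-120 - 36624) - 92930 = -36744 - 92930 = -129674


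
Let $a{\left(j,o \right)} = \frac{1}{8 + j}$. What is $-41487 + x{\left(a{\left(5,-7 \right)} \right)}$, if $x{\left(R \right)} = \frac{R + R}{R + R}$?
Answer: $-41486$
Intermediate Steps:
$x{\left(R \right)} = 1$ ($x{\left(R \right)} = \frac{2 R}{2 R} = 2 R \frac{1}{2 R} = 1$)
$-41487 + x{\left(a{\left(5,-7 \right)} \right)} = -41487 + 1 = -41486$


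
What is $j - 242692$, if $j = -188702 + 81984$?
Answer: $-349410$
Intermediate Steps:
$j = -106718$
$j - 242692 = -106718 - 242692 = -349410$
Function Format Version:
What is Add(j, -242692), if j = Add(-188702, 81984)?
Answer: -349410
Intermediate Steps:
j = -106718
Add(j, -242692) = Add(-106718, -242692) = -349410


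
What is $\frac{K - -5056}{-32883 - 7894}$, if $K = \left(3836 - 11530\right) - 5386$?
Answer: $\frac{8024}{40777} \approx 0.19678$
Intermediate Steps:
$K = -13080$ ($K = -7694 - 5386 = -13080$)
$\frac{K - -5056}{-32883 - 7894} = \frac{-13080 - -5056}{-32883 - 7894} = \frac{-13080 + 5056}{-40777} = \left(-8024\right) \left(- \frac{1}{40777}\right) = \frac{8024}{40777}$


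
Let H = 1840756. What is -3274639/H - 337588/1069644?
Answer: -1031028773761/492238402716 ≈ -2.0946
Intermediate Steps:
-3274639/H - 337588/1069644 = -3274639/1840756 - 337588/1069644 = -3274639*1/1840756 - 337588*1/1069644 = -3274639/1840756 - 84397/267411 = -1031028773761/492238402716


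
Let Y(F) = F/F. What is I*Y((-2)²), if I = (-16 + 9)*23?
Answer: -161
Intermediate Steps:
Y(F) = 1
I = -161 (I = -7*23 = -161)
I*Y((-2)²) = -161*1 = -161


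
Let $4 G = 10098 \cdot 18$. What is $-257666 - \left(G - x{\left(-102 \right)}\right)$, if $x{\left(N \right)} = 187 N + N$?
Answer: $-322283$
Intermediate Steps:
$G = 45441$ ($G = \frac{10098 \cdot 18}{4} = \frac{1}{4} \cdot 181764 = 45441$)
$x{\left(N \right)} = 188 N$
$-257666 - \left(G - x{\left(-102 \right)}\right) = -257666 - \left(45441 - 188 \left(-102\right)\right) = -257666 - \left(45441 - -19176\right) = -257666 - \left(45441 + 19176\right) = -257666 - 64617 = -322283$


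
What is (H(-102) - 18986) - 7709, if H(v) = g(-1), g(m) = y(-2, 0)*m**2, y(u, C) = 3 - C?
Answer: -26692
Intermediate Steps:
g(m) = 3*m**2 (g(m) = (3 - 1*0)*m**2 = (3 + 0)*m**2 = 3*m**2)
H(v) = 3 (H(v) = 3*(-1)**2 = 3*1 = 3)
(H(-102) - 18986) - 7709 = (3 - 18986) - 7709 = -18983 - 7709 = -26692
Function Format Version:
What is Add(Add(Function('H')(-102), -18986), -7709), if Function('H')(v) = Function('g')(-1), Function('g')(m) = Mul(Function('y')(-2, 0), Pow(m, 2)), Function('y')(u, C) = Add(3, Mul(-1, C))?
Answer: -26692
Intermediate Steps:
Function('g')(m) = Mul(3, Pow(m, 2)) (Function('g')(m) = Mul(Add(3, Mul(-1, 0)), Pow(m, 2)) = Mul(Add(3, 0), Pow(m, 2)) = Mul(3, Pow(m, 2)))
Function('H')(v) = 3 (Function('H')(v) = Mul(3, Pow(-1, 2)) = Mul(3, 1) = 3)
Add(Add(Function('H')(-102), -18986), -7709) = Add(Add(3, -18986), -7709) = Add(-18983, -7709) = -26692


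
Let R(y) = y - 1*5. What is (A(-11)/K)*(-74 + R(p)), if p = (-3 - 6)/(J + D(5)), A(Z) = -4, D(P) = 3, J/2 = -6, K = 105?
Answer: 104/35 ≈ 2.9714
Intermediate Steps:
J = -12 (J = 2*(-6) = -12)
p = 1 (p = (-3 - 6)/(-12 + 3) = -9/(-9) = -9*(-1/9) = 1)
R(y) = -5 + y (R(y) = y - 5 = -5 + y)
(A(-11)/K)*(-74 + R(p)) = (-4/105)*(-74 + (-5 + 1)) = (-4*1/105)*(-74 - 4) = -4/105*(-78) = 104/35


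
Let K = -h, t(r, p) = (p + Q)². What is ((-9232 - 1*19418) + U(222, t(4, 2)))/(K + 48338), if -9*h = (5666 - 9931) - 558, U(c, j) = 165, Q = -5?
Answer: -256365/430219 ≈ -0.59589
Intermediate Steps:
t(r, p) = (-5 + p)² (t(r, p) = (p - 5)² = (-5 + p)²)
h = 4823/9 (h = -((5666 - 9931) - 558)/9 = -(-4265 - 558)/9 = -⅑*(-4823) = 4823/9 ≈ 535.89)
K = -4823/9 (K = -1*4823/9 = -4823/9 ≈ -535.89)
((-9232 - 1*19418) + U(222, t(4, 2)))/(K + 48338) = ((-9232 - 1*19418) + 165)/(-4823/9 + 48338) = ((-9232 - 19418) + 165)/(430219/9) = (-28650 + 165)*(9/430219) = -28485*9/430219 = -256365/430219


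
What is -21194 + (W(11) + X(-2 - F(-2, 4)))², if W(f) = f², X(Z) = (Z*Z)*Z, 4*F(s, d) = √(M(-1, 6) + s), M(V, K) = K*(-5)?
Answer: -5769 - 2500*I*√2 ≈ -5769.0 - 3535.5*I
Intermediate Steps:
M(V, K) = -5*K
F(s, d) = √(-30 + s)/4 (F(s, d) = √(-5*6 + s)/4 = √(-30 + s)/4)
X(Z) = Z³ (X(Z) = Z²*Z = Z³)
-21194 + (W(11) + X(-2 - F(-2, 4)))² = -21194 + (11² + (-2 - √(-30 - 2)/4)³)² = -21194 + (121 + (-2 - √(-32)/4)³)² = -21194 + (121 + (-2 - 4*I*√2/4)³)² = -21194 + (121 + (-2 - I*√2)³)²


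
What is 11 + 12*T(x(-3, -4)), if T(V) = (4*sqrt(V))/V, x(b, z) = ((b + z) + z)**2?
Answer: 169/11 ≈ 15.364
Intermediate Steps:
x(b, z) = (b + 2*z)**2
T(V) = 4/sqrt(V)
11 + 12*T(x(-3, -4)) = 11 + 12*(4/sqrt((-3 + 2*(-4))**2)) = 11 + 12*(4/sqrt((-3 - 8)**2)) = 11 + 12*(4/sqrt((-11)**2)) = 11 + 12*(4/sqrt(121)) = 11 + 12*(4*(1/11)) = 11 + 12*(4/11) = 11 + 48/11 = 169/11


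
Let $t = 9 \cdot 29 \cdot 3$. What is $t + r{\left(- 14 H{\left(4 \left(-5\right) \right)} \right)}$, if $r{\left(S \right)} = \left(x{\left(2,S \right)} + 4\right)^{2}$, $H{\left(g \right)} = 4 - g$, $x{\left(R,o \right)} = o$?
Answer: $111007$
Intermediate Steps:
$r{\left(S \right)} = \left(4 + S\right)^{2}$ ($r{\left(S \right)} = \left(S + 4\right)^{2} = \left(4 + S\right)^{2}$)
$t = 783$ ($t = 261 \cdot 3 = 783$)
$t + r{\left(- 14 H{\left(4 \left(-5\right) \right)} \right)} = 783 + \left(4 - 14 \left(4 - 4 \left(-5\right)\right)\right)^{2} = 783 + \left(4 - 14 \left(4 - -20\right)\right)^{2} = 783 + \left(4 - 14 \left(4 + 20\right)\right)^{2} = 783 + \left(4 - 336\right)^{2} = 783 + \left(-332\right)^{2} = 783 + 110224 = 111007$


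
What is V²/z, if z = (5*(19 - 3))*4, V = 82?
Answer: 1681/80 ≈ 21.013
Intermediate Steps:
z = 320 (z = (5*16)*4 = 80*4 = 320)
V²/z = 82²/320 = 6724*(1/320) = 1681/80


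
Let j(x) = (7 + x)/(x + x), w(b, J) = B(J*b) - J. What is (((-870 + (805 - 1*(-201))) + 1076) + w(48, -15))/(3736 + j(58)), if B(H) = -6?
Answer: 141636/433441 ≈ 0.32677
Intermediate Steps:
w(b, J) = -6 - J
j(x) = (7 + x)/(2*x) (j(x) = (7 + x)/((2*x)) = (7 + x)*(1/(2*x)) = (7 + x)/(2*x))
(((-870 + (805 - 1*(-201))) + 1076) + w(48, -15))/(3736 + j(58)) = (((-870 + (805 - 1*(-201))) + 1076) + (-6 - 1*(-15)))/(3736 + (1/2)*(7 + 58)/58) = (((-870 + (805 + 201)) + 1076) + (-6 + 15))/(3736 + (1/2)*(1/58)*65) = (((-870 + 1006) + 1076) + 9)/(3736 + 65/116) = ((136 + 1076) + 9)/(433441/116) = (1212 + 9)*(116/433441) = 1221*(116/433441) = 141636/433441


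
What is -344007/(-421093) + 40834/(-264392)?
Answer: 36878893591/55666810228 ≈ 0.66249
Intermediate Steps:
-344007/(-421093) + 40834/(-264392) = -344007*(-1/421093) + 40834*(-1/264392) = 344007/421093 - 20417/132196 = 36878893591/55666810228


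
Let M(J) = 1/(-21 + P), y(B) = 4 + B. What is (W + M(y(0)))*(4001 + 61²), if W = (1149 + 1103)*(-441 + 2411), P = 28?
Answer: 239807335482/7 ≈ 3.4258e+10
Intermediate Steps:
W = 4436440 (W = 2252*1970 = 4436440)
M(J) = ⅐ (M(J) = 1/(-21 + 28) = 1/7 = ⅐)
(W + M(y(0)))*(4001 + 61²) = (4436440 + ⅐)*(4001 + 61²) = 31055081*(4001 + 3721)/7 = (31055081/7)*7722 = 239807335482/7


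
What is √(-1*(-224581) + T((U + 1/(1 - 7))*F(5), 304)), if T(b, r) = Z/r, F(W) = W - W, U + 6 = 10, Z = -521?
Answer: √1297169957/76 ≈ 473.90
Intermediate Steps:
U = 4 (U = -6 + 10 = 4)
F(W) = 0
T(b, r) = -521/r
√(-1*(-224581) + T((U + 1/(1 - 7))*F(5), 304)) = √(-1*(-224581) - 521/304) = √(224581 - 521*1/304) = √(224581 - 521/304) = √(68272103/304) = √1297169957/76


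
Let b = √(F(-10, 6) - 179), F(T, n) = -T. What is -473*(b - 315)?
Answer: 148995 - 6149*I ≈ 1.49e+5 - 6149.0*I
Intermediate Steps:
b = 13*I (b = √(-1*(-10) - 179) = √(10 - 179) = √(-169) = 13*I ≈ 13.0*I)
-473*(b - 315) = -473*(13*I - 315) = -473*(-315 + 13*I) = 148995 - 6149*I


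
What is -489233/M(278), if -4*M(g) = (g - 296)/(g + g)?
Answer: -544027096/9 ≈ -6.0447e+7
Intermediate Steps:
M(g) = -(-296 + g)/(8*g) (M(g) = -(g - 296)/(4*(g + g)) = -(-296 + g)/(4*(2*g)) = -(-296 + g)*1/(2*g)/4 = -(-296 + g)/(8*g))
-489233/M(278) = -489233*2224/(296 - 1*278) = -489233*2224/(296 - 278) = -489233/((⅛)*(1/278)*18) = -489233/9/1112 = -489233*1112/9 = -544027096/9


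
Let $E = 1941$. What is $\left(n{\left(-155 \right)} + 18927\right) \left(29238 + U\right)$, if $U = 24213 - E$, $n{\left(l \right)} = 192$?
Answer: $984819690$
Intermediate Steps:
$U = 22272$ ($U = 24213 - 1941 = 22272$)
$\left(n{\left(-155 \right)} + 18927\right) \left(29238 + U\right) = \left(192 + 18927\right) \left(29238 + 22272\right) = 19119 \cdot 51510 = 984819690$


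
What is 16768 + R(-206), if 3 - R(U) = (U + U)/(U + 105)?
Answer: 1693459/101 ≈ 16767.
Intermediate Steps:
R(U) = 3 - 2*U/(105 + U) (R(U) = 3 - (U + U)/(U + 105) = 3 - 2*U/(105 + U))
16768 + R(-206) = 16768 + (315 - 206)/(105 - 206) = 16768 + 109/(-101) = 16768 - 1/101*109 = 16768 - 109/101 = 1693459/101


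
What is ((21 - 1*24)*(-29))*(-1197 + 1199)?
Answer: 174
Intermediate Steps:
((21 - 1*24)*(-29))*(-1197 + 1199) = ((21 - 24)*(-29))*2 = -3*(-29)*2 = 87*2 = 174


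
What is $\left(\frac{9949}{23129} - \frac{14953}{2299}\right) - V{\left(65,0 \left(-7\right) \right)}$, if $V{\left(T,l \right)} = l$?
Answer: $- \frac{16998694}{2798609} \approx -6.074$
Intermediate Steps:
$\left(\frac{9949}{23129} - \frac{14953}{2299}\right) - V{\left(65,0 \left(-7\right) \right)} = \left(\frac{9949}{23129} - \frac{14953}{2299}\right) - 0 \left(-7\right) = \left(9949 \cdot \frac{1}{23129} - \frac{787}{121}\right) - 0 = \left(\frac{9949}{23129} - \frac{787}{121}\right) + 0 = - \frac{16998694}{2798609} + 0 = - \frac{16998694}{2798609}$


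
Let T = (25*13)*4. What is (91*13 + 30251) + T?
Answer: 32734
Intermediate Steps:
T = 1300 (T = 325*4 = 1300)
(91*13 + 30251) + T = (91*13 + 30251) + 1300 = (1183 + 30251) + 1300 = 31434 + 1300 = 32734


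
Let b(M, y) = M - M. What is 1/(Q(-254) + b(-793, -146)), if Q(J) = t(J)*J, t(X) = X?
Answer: 1/64516 ≈ 1.5500e-5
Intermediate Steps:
b(M, y) = 0
Q(J) = J² (Q(J) = J*J = J²)
1/(Q(-254) + b(-793, -146)) = 1/((-254)² + 0) = 1/(64516 + 0) = 1/64516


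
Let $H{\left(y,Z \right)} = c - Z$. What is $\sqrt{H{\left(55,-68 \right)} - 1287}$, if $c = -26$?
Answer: $i \sqrt{1245} \approx 35.285 i$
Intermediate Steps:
$H{\left(y,Z \right)} = -26 - Z$
$\sqrt{H{\left(55,-68 \right)} - 1287} = \sqrt{\left(-26 - -68\right) - 1287} = \sqrt{\left(-26 + 68\right) - 1287} = \sqrt{42 - 1287} = \sqrt{-1245} = i \sqrt{1245}$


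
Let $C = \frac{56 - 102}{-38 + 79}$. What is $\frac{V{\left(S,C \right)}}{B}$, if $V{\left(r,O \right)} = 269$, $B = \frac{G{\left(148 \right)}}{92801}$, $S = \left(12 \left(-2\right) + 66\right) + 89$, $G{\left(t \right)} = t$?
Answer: $\frac{24963469}{148} \approx 1.6867 \cdot 10^{5}$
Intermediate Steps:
$C = - \frac{46}{41} \approx -1.122$
$S = 131$ ($S = \left(-24 + 66\right) + 89 = 42 + 89 = 131$)
$B = \frac{148}{92801} \approx 0.0015948$
$\frac{V{\left(S,C \right)}}{B} = \frac{269}{\frac{148}{92801}} = 269 \cdot \frac{92801}{148} = \frac{24963469}{148}$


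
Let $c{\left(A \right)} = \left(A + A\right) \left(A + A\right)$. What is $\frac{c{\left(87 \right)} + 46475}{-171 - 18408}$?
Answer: $- \frac{76751}{18579} \approx -4.1311$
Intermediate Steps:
$c{\left(A \right)} = 4 A^{2}$ ($c{\left(A \right)} = 2 A 2 A = 4 A^{2}$)
$\frac{c{\left(87 \right)} + 46475}{-171 - 18408} = \frac{4 \cdot 87^{2} + 46475}{-171 - 18408} = \frac{4 \cdot 7569 + 46475}{-18579} = \left(30276 + 46475\right) \left(- \frac{1}{18579}\right) = 76751 \left(- \frac{1}{18579}\right) = - \frac{76751}{18579}$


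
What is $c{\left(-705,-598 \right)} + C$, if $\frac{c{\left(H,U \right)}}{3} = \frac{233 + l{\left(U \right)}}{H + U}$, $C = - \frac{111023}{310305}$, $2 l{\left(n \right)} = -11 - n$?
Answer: $- \frac{1269579433}{808654830} \approx -1.57$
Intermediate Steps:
$l{\left(n \right)} = - \frac{11}{2} - \frac{n}{2}$ ($l{\left(n \right)} = \frac{-11 - n}{2} = - \frac{11}{2} - \frac{n}{2}$)
$C = - \frac{111023}{310305}$ ($C = \left(-111023\right) \frac{1}{310305} = - \frac{111023}{310305} \approx -0.35779$)
$c{\left(H,U \right)} = \frac{3 \left(\frac{455}{2} - \frac{U}{2}\right)}{H + U}$ ($c{\left(H,U \right)} = 3 \frac{233 - \left(\frac{11}{2} + \frac{U}{2}\right)}{H + U} = 3 \frac{\frac{455}{2} - \frac{U}{2}}{H + U} = \frac{3 \left(\frac{455}{2} - \frac{U}{2}\right)}{H + U}$)
$c{\left(-705,-598 \right)} + C = \frac{3 \left(455 - -598\right)}{2 \left(-705 - 598\right)} - \frac{111023}{310305} = \frac{3 \left(455 + 598\right)}{2 \left(-1303\right)} - \frac{111023}{310305} = \frac{3}{2} \left(- \frac{1}{1303}\right) 1053 - \frac{111023}{310305} = - \frac{3159}{2606} - \frac{111023}{310305} = - \frac{1269579433}{808654830}$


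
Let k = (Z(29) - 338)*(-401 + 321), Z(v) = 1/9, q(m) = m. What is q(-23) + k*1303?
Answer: 316993633/9 ≈ 3.5222e+7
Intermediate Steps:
Z(v) = ⅑
k = 243280/9 (k = (⅑ - 338)*(-401 + 321) = -3041/9*(-80) = 243280/9 ≈ 27031.)
q(-23) + k*1303 = -23 + (243280/9)*1303 = -23 + 316993840/9 = 316993633/9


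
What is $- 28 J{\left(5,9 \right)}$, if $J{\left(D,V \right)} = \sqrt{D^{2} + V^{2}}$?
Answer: $- 28 \sqrt{106} \approx -288.28$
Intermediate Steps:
$- 28 J{\left(5,9 \right)} = - 28 \sqrt{5^{2} + 9^{2}} = - 28 \sqrt{25 + 81} = - 28 \sqrt{106}$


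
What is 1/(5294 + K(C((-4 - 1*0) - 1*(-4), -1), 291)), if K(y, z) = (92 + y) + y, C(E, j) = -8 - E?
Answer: 1/5370 ≈ 0.00018622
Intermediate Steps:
K(y, z) = 92 + 2*y
1/(5294 + K(C((-4 - 1*0) - 1*(-4), -1), 291)) = 1/(5294 + (92 + 2*(-8 - ((-4 - 1*0) - 1*(-4))))) = 1/(5294 + (92 + 2*(-8 - ((-4 + 0) + 4)))) = 1/(5294 + (92 + 2*(-8 - (-4 + 4)))) = 1/(5294 + (92 + 2*(-8 - 1*0))) = 1/(5294 + (92 + 2*(-8 + 0))) = 1/(5294 + (92 + 2*(-8))) = 1/(5294 + (92 - 16)) = 1/(5294 + 76) = 1/5370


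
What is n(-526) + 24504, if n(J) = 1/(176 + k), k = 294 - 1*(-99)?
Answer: 13942777/569 ≈ 24504.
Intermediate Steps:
k = 393 (k = 294 + 99 = 393)
n(J) = 1/569 (n(J) = 1/(176 + 393) = 1/569)
n(-526) + 24504 = 1/569 + 24504 = 13942777/569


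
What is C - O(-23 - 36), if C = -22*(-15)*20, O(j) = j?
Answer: 6659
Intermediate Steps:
C = 6600 (C = 330*20 = 6600)
C - O(-23 - 36) = 6600 - (-23 - 36) = 6600 - 1*(-59) = 6600 + 59 = 6659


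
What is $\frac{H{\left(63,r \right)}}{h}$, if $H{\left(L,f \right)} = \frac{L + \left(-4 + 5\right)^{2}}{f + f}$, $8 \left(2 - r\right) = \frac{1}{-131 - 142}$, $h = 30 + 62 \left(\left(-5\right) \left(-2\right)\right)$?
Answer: $\frac{2688}{109225} \approx 0.02461$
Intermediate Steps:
$h = 650$ ($h = 30 + 62 \cdot 10 = 30 + 620 = 650$)
$r = \frac{4369}{2184}$ ($r = 2 - \frac{1}{8 \left(-131 - 142\right)} = 2 - \frac{1}{8 \left(-273\right)} = 2 - - \frac{1}{2184} = 2 + \frac{1}{2184} = \frac{4369}{2184} \approx 2.0005$)
$H{\left(L,f \right)} = \frac{1 + L}{2 f}$ ($H{\left(L,f \right)} = \frac{L + 1^{2}}{2 f} = \left(L + 1\right) \frac{1}{2 f} = \left(1 + L\right) \frac{1}{2 f} = \frac{1 + L}{2 f}$)
$\frac{H{\left(63,r \right)}}{h} = \frac{\frac{1}{2} \frac{1}{\frac{4369}{2184}} \left(1 + 63\right)}{650} = \frac{1}{2} \cdot \frac{2184}{4369} \cdot 64 \cdot \frac{1}{650} = \frac{69888}{4369} \cdot \frac{1}{650} = \frac{2688}{109225}$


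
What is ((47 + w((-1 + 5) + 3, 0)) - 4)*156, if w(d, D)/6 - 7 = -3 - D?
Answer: 10452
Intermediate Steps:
w(d, D) = 24 - 6*D (w(d, D) = 42 + 6*(-3 - D) = 42 + (-18 - 6*D) = 24 - 6*D)
((47 + w((-1 + 5) + 3, 0)) - 4)*156 = ((47 + (24 - 6*0)) - 4)*156 = ((47 + (24 + 0)) - 4)*156 = ((47 + 24) - 4)*156 = (71 - 4)*156 = 67*156 = 10452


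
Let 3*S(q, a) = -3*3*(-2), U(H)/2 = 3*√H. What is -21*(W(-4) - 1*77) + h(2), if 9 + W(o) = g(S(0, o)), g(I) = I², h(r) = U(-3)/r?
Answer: 1050 + 3*I*√3 ≈ 1050.0 + 5.1962*I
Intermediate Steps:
U(H) = 6*√H (U(H) = 2*(3*√H) = 6*√H)
S(q, a) = 6 (S(q, a) = (-3*3*(-2))/3 = (-9*(-2))/3 = (⅓)*18 = 6)
h(r) = 6*I*√3/r (h(r) = (6*√(-3))/r = (6*(I*√3))/r = (6*I*√3)/r = 6*I*√3/r)
W(o) = 27 (W(o) = -9 + 6² = -9 + 36 = 27)
-21*(W(-4) - 1*77) + h(2) = -21*(27 - 1*77) + 6*I*√3/2 = -21*(27 - 77) + 6*I*√3*(½) = -21*(-50) + 3*I*√3 = 1050 + 3*I*√3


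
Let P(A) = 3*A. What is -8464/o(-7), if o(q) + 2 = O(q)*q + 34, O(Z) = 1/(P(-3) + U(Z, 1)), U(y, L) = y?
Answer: -135424/519 ≈ -260.93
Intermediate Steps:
O(Z) = 1/(-9 + Z) (O(Z) = 1/(3*(-3) + Z) = 1/(-9 + Z))
o(q) = 32 + q/(-9 + q) (o(q) = -2 + (q/(-9 + q) + 34) = -2 + (34 + q/(-9 + q)) = 32 + q/(-9 + q))
-8464/o(-7) = -8464*(-9 - 7)/(3*(-96 + 11*(-7))) = -8464*(-16/(3*(-96 - 77))) = -8464/(3*(-1/16)*(-173)) = -8464/519/16 = -8464*16/519 = -135424/519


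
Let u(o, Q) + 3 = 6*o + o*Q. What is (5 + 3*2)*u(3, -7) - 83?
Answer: -149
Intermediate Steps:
u(o, Q) = -3 + 6*o + Q*o (u(o, Q) = -3 + (6*o + o*Q) = -3 + (6*o + Q*o) = -3 + 6*o + Q*o)
(5 + 3*2)*u(3, -7) - 83 = (5 + 3*2)*(-3 + 6*3 - 7*3) - 83 = (5 + 6)*(-3 + 18 - 21) - 83 = 11*(-6) - 83 = -66 - 83 = -149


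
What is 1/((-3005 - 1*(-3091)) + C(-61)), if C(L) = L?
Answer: 1/25 ≈ 0.040000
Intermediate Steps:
1/((-3005 - 1*(-3091)) + C(-61)) = 1/((-3005 - 1*(-3091)) - 61) = 1/((-3005 + 3091) - 61) = 1/(86 - 61) = 1/25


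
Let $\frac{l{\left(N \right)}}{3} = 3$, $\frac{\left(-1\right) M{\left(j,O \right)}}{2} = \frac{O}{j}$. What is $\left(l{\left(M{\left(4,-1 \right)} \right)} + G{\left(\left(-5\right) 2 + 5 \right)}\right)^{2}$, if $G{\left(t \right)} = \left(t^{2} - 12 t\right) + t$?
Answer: $7921$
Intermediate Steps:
$M{\left(j,O \right)} = - \frac{2 O}{j}$ ($M{\left(j,O \right)} = - 2 \frac{O}{j} = - \frac{2 O}{j}$)
$l{\left(N \right)} = 9$ ($l{\left(N \right)} = 3 \cdot 3 = 9$)
$G{\left(t \right)} = t^{2} - 11 t$
$\left(l{\left(M{\left(4,-1 \right)} \right)} + G{\left(\left(-5\right) 2 + 5 \right)}\right)^{2} = \left(9 + \left(\left(-5\right) 2 + 5\right) \left(-11 + \left(\left(-5\right) 2 + 5\right)\right)\right)^{2} = \left(9 + \left(-10 + 5\right) \left(-11 + \left(-10 + 5\right)\right)\right)^{2} = \left(9 - 5 \left(-11 - 5\right)\right)^{2} = \left(9 - -80\right)^{2} = \left(9 + 80\right)^{2} = 89^{2} = 7921$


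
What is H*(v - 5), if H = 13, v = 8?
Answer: 39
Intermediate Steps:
H*(v - 5) = 13*(8 - 5) = 13*3 = 39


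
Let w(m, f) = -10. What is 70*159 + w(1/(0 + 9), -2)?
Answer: 11120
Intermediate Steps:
70*159 + w(1/(0 + 9), -2) = 70*159 - 10 = 11130 - 10 = 11120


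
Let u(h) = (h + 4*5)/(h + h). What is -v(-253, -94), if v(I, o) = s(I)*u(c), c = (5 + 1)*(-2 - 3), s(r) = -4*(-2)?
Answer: -4/3 ≈ -1.3333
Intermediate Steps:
s(r) = 8
c = -30 (c = 6*(-5) = -30)
u(h) = (20 + h)/(2*h) (u(h) = (h + 20)/((2*h)) = (20 + h)*(1/(2*h)) = (20 + h)/(2*h))
v(I, o) = 4/3 (v(I, o) = 8*((½)*(20 - 30)/(-30)) = 8*((½)*(-1/30)*(-10)) = 8*(⅙) = 4/3)
-v(-253, -94) = -1*4/3 = -4/3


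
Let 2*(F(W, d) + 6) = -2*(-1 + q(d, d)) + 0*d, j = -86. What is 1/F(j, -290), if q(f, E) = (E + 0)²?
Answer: -1/84105 ≈ -1.1890e-5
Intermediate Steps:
q(f, E) = E²
F(W, d) = -5 - d² (F(W, d) = -6 + (-2*(-1 + d²) + 0*d)/2 = -6 + ((2 - 2*d²) + 0)/2 = -6 + (2 - 2*d²)/2 = -6 + (1 - d²) = -5 - d²)
1/F(j, -290) = 1/(-5 - 1*(-290)²) = 1/(-5 - 1*84100) = 1/(-5 - 84100) = 1/(-84105) = -1/84105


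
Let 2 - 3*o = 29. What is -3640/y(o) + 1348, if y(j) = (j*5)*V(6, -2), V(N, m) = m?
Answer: 11768/9 ≈ 1307.6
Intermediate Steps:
o = -9 (o = 2/3 - 1/3*29 = 2/3 - 29/3 = -9)
y(j) = -10*j (y(j) = (j*5)*(-2) = (5*j)*(-2) = -10*j)
-3640/y(o) + 1348 = -3640/((-10*(-9))) + 1348 = -3640/90 + 1348 = -3640*1/90 + 1348 = -364/9 + 1348 = 11768/9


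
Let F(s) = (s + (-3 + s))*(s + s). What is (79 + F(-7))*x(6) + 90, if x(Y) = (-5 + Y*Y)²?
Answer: 304727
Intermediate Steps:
x(Y) = (-5 + Y²)²
F(s) = 2*s*(-3 + 2*s) (F(s) = (-3 + 2*s)*(2*s) = 2*s*(-3 + 2*s))
(79 + F(-7))*x(6) + 90 = (79 + 2*(-7)*(-3 + 2*(-7)))*(-5 + 6²)² + 90 = (79 + 2*(-7)*(-3 - 14))*(-5 + 36)² + 90 = (79 + 2*(-7)*(-17))*31² + 90 = (79 + 238)*961 + 90 = 317*961 + 90 = 304637 + 90 = 304727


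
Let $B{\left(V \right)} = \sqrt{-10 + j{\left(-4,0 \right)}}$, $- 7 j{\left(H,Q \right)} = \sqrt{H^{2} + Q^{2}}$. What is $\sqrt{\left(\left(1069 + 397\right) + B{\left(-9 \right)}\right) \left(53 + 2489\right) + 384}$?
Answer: $\frac{\sqrt{182620844 + 17794 i \sqrt{518}}}{7} \approx 1930.5 + 2.1406 i$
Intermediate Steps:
$j{\left(H,Q \right)} = - \frac{\sqrt{H^{2} + Q^{2}}}{7}$
$B{\left(V \right)} = \frac{i \sqrt{518}}{7}$ ($B{\left(V \right)} = \sqrt{-10 - \frac{\sqrt{\left(-4\right)^{2} + 0^{2}}}{7}} = \sqrt{-10 - \frac{\sqrt{16 + 0}}{7}} = \sqrt{-10 - \frac{\sqrt{16}}{7}} = \sqrt{-10 - \frac{4}{7}} = \sqrt{- \frac{74}{7}} = \frac{i \sqrt{518}}{7}$)
$\sqrt{\left(\left(1069 + 397\right) + B{\left(-9 \right)}\right) \left(53 + 2489\right) + 384} = \sqrt{\left(\left(1069 + 397\right) + \frac{i \sqrt{518}}{7}\right) \left(53 + 2489\right) + 384} = \sqrt{\left(1466 + \frac{i \sqrt{518}}{7}\right) 2542 + 384} = \sqrt{\left(3726572 + \frac{2542 i \sqrt{518}}{7}\right) + 384} = \sqrt{3726956 + \frac{2542 i \sqrt{518}}{7}}$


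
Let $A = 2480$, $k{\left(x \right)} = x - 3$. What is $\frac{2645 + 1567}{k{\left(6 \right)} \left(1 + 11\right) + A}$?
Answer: $\frac{1053}{629} \approx 1.6741$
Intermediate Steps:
$k{\left(x \right)} = -3 + x$ ($k{\left(x \right)} = x - 3 = -3 + x$)
$\frac{2645 + 1567}{k{\left(6 \right)} \left(1 + 11\right) + A} = \frac{2645 + 1567}{\left(-3 + 6\right) \left(1 + 11\right) + 2480} = \frac{4212}{3 \cdot 12 + 2480} = \frac{4212}{36 + 2480} = \frac{4212}{2516} = 4212 \cdot \frac{1}{2516} = \frac{1053}{629}$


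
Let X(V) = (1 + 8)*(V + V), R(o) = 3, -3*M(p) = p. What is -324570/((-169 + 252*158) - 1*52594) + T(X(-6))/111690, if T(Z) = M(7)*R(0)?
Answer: 36251132671/1446050430 ≈ 25.069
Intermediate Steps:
M(p) = -p/3
X(V) = 18*V (X(V) = 9*(2*V) = 18*V)
T(Z) = -7 (T(Z) = -⅓*7*3 = -7/3*3 = -7)
-324570/((-169 + 252*158) - 1*52594) + T(X(-6))/111690 = -324570/((-169 + 252*158) - 1*52594) - 7/111690 = -324570/((-169 + 39816) - 52594) - 7*1/111690 = -324570/(39647 - 52594) - 7/111690 = -324570/(-12947) - 7/111690 = -324570*(-1/12947) - 7/111690 = 324570/12947 - 7/111690 = 36251132671/1446050430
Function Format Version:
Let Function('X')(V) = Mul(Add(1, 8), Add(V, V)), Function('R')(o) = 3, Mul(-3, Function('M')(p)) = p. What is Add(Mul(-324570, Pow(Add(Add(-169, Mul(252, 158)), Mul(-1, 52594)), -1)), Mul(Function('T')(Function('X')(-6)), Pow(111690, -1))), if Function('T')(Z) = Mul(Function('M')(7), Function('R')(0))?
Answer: Rational(36251132671, 1446050430) ≈ 25.069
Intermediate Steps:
Function('M')(p) = Mul(Rational(-1, 3), p)
Function('X')(V) = Mul(18, V) (Function('X')(V) = Mul(9, Mul(2, V)) = Mul(18, V))
Function('T')(Z) = -7 (Function('T')(Z) = Mul(Mul(Rational(-1, 3), 7), 3) = Mul(Rational(-7, 3), 3) = -7)
Add(Mul(-324570, Pow(Add(Add(-169, Mul(252, 158)), Mul(-1, 52594)), -1)), Mul(Function('T')(Function('X')(-6)), Pow(111690, -1))) = Add(Mul(-324570, Pow(Add(Add(-169, Mul(252, 158)), Mul(-1, 52594)), -1)), Mul(-7, Pow(111690, -1))) = Add(Mul(-324570, Pow(Add(Add(-169, 39816), -52594), -1)), Mul(-7, Rational(1, 111690))) = Add(Mul(-324570, Pow(Add(39647, -52594), -1)), Rational(-7, 111690)) = Add(Mul(-324570, Pow(-12947, -1)), Rational(-7, 111690)) = Add(Mul(-324570, Rational(-1, 12947)), Rational(-7, 111690)) = Add(Rational(324570, 12947), Rational(-7, 111690)) = Rational(36251132671, 1446050430)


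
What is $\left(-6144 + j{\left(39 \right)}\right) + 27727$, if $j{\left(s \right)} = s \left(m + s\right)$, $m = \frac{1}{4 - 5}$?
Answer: $23065$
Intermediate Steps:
$m = -1$ ($m = \frac{1}{-1} = -1$)
$j{\left(s \right)} = s \left(-1 + s\right)$
$\left(-6144 + j{\left(39 \right)}\right) + 27727 = \left(-6144 + 39 \left(-1 + 39\right)\right) + 27727 = \left(-6144 + 39 \cdot 38\right) + 27727 = \left(-6144 + 1482\right) + 27727 = -4662 + 27727 = 23065$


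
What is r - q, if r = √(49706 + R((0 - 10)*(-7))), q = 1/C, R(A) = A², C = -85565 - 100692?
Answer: 1/186257 + √54606 ≈ 233.68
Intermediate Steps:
C = -186257
q = -1/186257 (q = 1/(-186257) = -1/186257 ≈ -5.3689e-6)
r = √54606 (r = √(49706 + ((0 - 10)*(-7))²) = √(49706 + (-10*(-7))²) = √(49706 + 70²) = √(49706 + 4900) = √54606 ≈ 233.68)
r - q = √54606 - 1*(-1/186257) = √54606 + 1/186257 = 1/186257 + √54606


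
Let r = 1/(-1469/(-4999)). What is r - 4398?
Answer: -6455663/1469 ≈ -4394.6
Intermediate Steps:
r = 4999/1469 (r = 1/(-1469*(-1/4999)) = 1/(1469/4999) = 4999/1469 ≈ 3.4030)
r - 4398 = 4999/1469 - 4398 = -6455663/1469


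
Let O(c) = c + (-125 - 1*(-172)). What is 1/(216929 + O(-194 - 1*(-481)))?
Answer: 1/217263 ≈ 4.6027e-6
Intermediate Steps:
O(c) = 47 + c (O(c) = c + (-125 + 172) = c + 47 = 47 + c)
1/(216929 + O(-194 - 1*(-481))) = 1/(216929 + (47 + (-194 - 1*(-481)))) = 1/(216929 + (47 + (-194 + 481))) = 1/(216929 + (47 + 287)) = 1/(216929 + 334) = 1/217263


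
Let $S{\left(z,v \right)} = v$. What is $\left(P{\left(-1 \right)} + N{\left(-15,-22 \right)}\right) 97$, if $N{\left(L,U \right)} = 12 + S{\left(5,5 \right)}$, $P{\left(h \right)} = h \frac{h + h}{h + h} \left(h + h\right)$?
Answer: $1843$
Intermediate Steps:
$P{\left(h \right)} = 2 h^{2}$ ($P{\left(h \right)} = h \frac{2 h}{2 h} 2 h = h 2 h \frac{1}{2 h} 2 h = h 1 \cdot 2 h = h 2 h = 2 h^{2}$)
$N{\left(L,U \right)} = 17$ ($N{\left(L,U \right)} = 12 + 5 = 17$)
$\left(P{\left(-1 \right)} + N{\left(-15,-22 \right)}\right) 97 = \left(2 \left(-1\right)^{2} + 17\right) 97 = \left(2 \cdot 1 + 17\right) 97 = \left(2 + 17\right) 97 = 19 \cdot 97 = 1843$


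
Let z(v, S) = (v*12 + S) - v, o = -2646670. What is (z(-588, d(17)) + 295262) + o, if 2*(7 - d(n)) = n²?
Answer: -4716027/2 ≈ -2.3580e+6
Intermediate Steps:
d(n) = 7 - n²/2
z(v, S) = S + 11*v (z(v, S) = (12*v + S) - v = (S + 12*v) - v = S + 11*v)
(z(-588, d(17)) + 295262) + o = (((7 - ½*17²) + 11*(-588)) + 295262) - 2646670 = (((7 - ½*289) - 6468) + 295262) - 2646670 = (((7 - 289/2) - 6468) + 295262) - 2646670 = ((-275/2 - 6468) + 295262) - 2646670 = (-13211/2 + 295262) - 2646670 = 577313/2 - 2646670 = -4716027/2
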